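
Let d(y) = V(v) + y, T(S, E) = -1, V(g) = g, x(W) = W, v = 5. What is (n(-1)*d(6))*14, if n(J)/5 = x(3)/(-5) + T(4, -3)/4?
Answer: -1309/2 ≈ -654.50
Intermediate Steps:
d(y) = 5 + y
n(J) = -17/4 (n(J) = 5*(3/(-5) - 1/4) = 5*(3*(-⅕) - 1*¼) = 5*(-⅗ - ¼) = 5*(-17/20) = -17/4)
(n(-1)*d(6))*14 = -17*(5 + 6)/4*14 = -17/4*11*14 = -187/4*14 = -1309/2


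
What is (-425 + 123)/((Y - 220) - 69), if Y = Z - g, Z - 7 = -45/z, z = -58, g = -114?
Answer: 17516/9699 ≈ 1.8060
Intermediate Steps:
Z = 451/58 (Z = 7 - 45/(-58) = 7 - 45*(-1/58) = 7 + 45/58 = 451/58 ≈ 7.7759)
Y = 7063/58 (Y = 451/58 - 1*(-114) = 451/58 + 114 = 7063/58 ≈ 121.78)
(-425 + 123)/((Y - 220) - 69) = (-425 + 123)/((7063/58 - 220) - 69) = -302/(-5697/58 - 69) = -302/(-9699/58) = -302*(-58/9699) = 17516/9699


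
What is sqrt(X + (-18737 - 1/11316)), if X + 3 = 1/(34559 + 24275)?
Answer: I*sqrt(981378554598342363)/7236582 ≈ 136.89*I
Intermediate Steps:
X = -176501/58834 (X = -3 + 1/(34559 + 24275) = -3 + 1/58834 = -176501/58834 ≈ -3.0000)
sqrt(X + (-18737 - 1/11316)) = sqrt(-176501/58834 + (-18737 - 1/11316)) = sqrt(-176501/58834 - 212027893/11316) = sqrt(-271227094393/14473164) = I*sqrt(981378554598342363)/7236582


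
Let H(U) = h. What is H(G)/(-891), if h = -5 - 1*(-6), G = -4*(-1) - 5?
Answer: -1/891 ≈ -0.0011223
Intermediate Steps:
G = -1 (G = 4 - 5 = -1)
h = 1 (h = -5 + 6 = 1)
H(U) = 1
H(G)/(-891) = 1/(-891) = 1*(-1/891) = -1/891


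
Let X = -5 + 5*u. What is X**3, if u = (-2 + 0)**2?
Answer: 3375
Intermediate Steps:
u = 4 (u = (-2)**2 = 4)
X = 15 (X = -5 + 5*4 = -5 + 20 = 15)
X**3 = 15**3 = 3375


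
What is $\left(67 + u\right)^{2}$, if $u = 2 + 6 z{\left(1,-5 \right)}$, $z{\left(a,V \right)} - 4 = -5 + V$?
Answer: $1089$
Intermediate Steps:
$z{\left(a,V \right)} = -1 + V$ ($z{\left(a,V \right)} = 4 + \left(-5 + V\right) = -1 + V$)
$u = -34$ ($u = 2 + 6 \left(-1 - 5\right) = 2 + 6 \left(-6\right) = 2 - 36 = -34$)
$\left(67 + u\right)^{2} = \left(67 - 34\right)^{2} = 33^{2} = 1089$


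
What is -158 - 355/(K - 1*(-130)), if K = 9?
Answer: -22317/139 ≈ -160.55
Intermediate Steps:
-158 - 355/(K - 1*(-130)) = -158 - 355/(9 - 1*(-130)) = -158 - 355/(9 + 130) = -158 - 355/139 = -22317/139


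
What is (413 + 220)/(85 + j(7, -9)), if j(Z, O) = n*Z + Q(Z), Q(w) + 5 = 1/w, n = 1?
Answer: 4431/610 ≈ 7.2639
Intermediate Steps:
Q(w) = -5 + 1/w
j(Z, O) = -5 + Z + 1/Z (j(Z, O) = 1*Z + (-5 + 1/Z) = Z + (-5 + 1/Z) = -5 + Z + 1/Z)
(413 + 220)/(85 + j(7, -9)) = (413 + 220)/(85 + (-5 + 7 + 1/7)) = 633/(85 + (-5 + 7 + ⅐)) = 633/(85 + 15/7) = 633/(610/7) = 633*(7/610) = 4431/610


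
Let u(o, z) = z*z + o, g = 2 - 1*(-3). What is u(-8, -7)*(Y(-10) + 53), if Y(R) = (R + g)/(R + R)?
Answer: 8733/4 ≈ 2183.3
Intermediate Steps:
g = 5 (g = 2 + 3 = 5)
u(o, z) = o + z² (u(o, z) = z² + o = o + z²)
Y(R) = (5 + R)/(2*R) (Y(R) = (R + 5)/(R + R) = (5 + R)/((2*R)) = (5 + R)*(1/(2*R)) = (5 + R)/(2*R))
u(-8, -7)*(Y(-10) + 53) = (-8 + (-7)²)*((½)*(5 - 10)/(-10) + 53) = (-8 + 49)*((½)*(-⅒)*(-5) + 53) = 41*(¼ + 53) = 41*(213/4) = 8733/4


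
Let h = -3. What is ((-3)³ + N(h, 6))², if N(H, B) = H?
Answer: 900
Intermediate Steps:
((-3)³ + N(h, 6))² = ((-3)³ - 3)² = (-27 - 3)² = (-30)² = 900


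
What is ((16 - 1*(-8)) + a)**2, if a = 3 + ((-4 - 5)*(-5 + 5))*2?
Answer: 729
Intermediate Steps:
a = 3 (a = 3 - 9*0*2 = 3 + 0*2 = 3 + 0 = 3)
((16 - 1*(-8)) + a)**2 = ((16 - 1*(-8)) + 3)**2 = ((16 + 8) + 3)**2 = (24 + 3)**2 = 27**2 = 729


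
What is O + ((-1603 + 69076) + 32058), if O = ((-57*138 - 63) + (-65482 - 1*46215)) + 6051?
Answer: -14044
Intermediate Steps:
O = -113575 (O = ((-7866 - 63) + (-65482 - 46215)) + 6051 = (-7929 - 111697) + 6051 = -119626 + 6051 = -113575)
O + ((-1603 + 69076) + 32058) = -113575 + ((-1603 + 69076) + 32058) = -113575 + (67473 + 32058) = -113575 + 99531 = -14044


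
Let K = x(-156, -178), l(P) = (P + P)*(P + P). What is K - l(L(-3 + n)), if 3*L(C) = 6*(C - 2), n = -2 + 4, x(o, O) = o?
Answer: -300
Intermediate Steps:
n = 2
L(C) = -4 + 2*C (L(C) = (6*(C - 2))/3 = (6*(-2 + C))/3 = (-12 + 6*C)/3 = -4 + 2*C)
l(P) = 4*P² (l(P) = (2*P)*(2*P) = 4*P²)
K = -156
K - l(L(-3 + n)) = -156 - 4*(-4 + 2*(-3 + 2))² = -156 - 4*(-4 + 2*(-1))² = -156 - 4*(-4 - 2)² = -156 - 4*(-6)² = -156 - 4*36 = -156 - 1*144 = -156 - 144 = -300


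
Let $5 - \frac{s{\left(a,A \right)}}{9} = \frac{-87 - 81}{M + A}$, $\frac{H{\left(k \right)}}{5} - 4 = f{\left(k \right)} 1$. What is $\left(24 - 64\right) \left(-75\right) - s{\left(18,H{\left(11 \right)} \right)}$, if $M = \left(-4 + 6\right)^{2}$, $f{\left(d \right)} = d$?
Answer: $\frac{231933}{79} \approx 2935.9$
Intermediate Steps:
$H{\left(k \right)} = 20 + 5 k$ ($H{\left(k \right)} = 20 + 5 k 1 = 20 + 5 k$)
$M = 4$ ($M = 2^{2} = 4$)
$s{\left(a,A \right)} = 45 + \frac{1512}{4 + A}$ ($s{\left(a,A \right)} = 45 - 9 \frac{-87 - 81}{4 + A} = 45 - 9 \left(- \frac{168}{4 + A}\right) = 45 + \frac{1512}{4 + A}$)
$\left(24 - 64\right) \left(-75\right) - s{\left(18,H{\left(11 \right)} \right)} = \left(24 - 64\right) \left(-75\right) - \frac{9 \left(188 + 5 \left(20 + 5 \cdot 11\right)\right)}{4 + \left(20 + 5 \cdot 11\right)} = \left(-40\right) \left(-75\right) - \frac{9 \left(188 + 5 \left(20 + 55\right)\right)}{4 + \left(20 + 55\right)} = 3000 - \frac{9 \left(188 + 5 \cdot 75\right)}{4 + 75} = 3000 - \frac{9 \left(188 + 375\right)}{79} = 3000 - 9 \cdot \frac{1}{79} \cdot 563 = 3000 - \frac{5067}{79} = \frac{231933}{79}$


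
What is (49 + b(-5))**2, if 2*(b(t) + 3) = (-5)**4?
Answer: 514089/4 ≈ 1.2852e+5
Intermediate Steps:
b(t) = 619/2 (b(t) = -3 + (1/2)*(-5)**4 = -3 + (1/2)*625 = -3 + 625/2 = 619/2)
(49 + b(-5))**2 = (49 + 619/2)**2 = (717/2)**2 = 514089/4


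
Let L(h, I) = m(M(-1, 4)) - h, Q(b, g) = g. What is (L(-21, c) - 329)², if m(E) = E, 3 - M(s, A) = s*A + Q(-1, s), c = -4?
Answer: 90000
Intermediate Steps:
M(s, A) = 3 - s - A*s (M(s, A) = 3 - (s*A + s) = 3 - (A*s + s) = 3 - (s + A*s) = 3 + (-s - A*s) = 3 - s - A*s)
L(h, I) = 8 - h (L(h, I) = (3 - 1*(-1) - 1*4*(-1)) - h = (3 + 1 + 4) - h = 8 - h)
(L(-21, c) - 329)² = ((8 - 1*(-21)) - 329)² = ((8 + 21) - 329)² = (29 - 329)² = (-300)² = 90000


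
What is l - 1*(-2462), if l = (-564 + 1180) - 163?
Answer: 2915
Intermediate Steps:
l = 453 (l = 616 - 163 = 453)
l - 1*(-2462) = 453 - 1*(-2462) = 453 + 2462 = 2915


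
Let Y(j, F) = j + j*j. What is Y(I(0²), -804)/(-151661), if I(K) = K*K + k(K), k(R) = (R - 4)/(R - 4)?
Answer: -2/151661 ≈ -1.3187e-5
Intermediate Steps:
k(R) = 1 (k(R) = (-4 + R)/(-4 + R) = 1)
I(K) = 1 + K² (I(K) = K*K + 1 = K² + 1 = 1 + K²)
Y(j, F) = j + j²
Y(I(0²), -804)/(-151661) = ((1 + (0²)²)*(1 + (1 + (0²)²)))/(-151661) = ((1 + 0²)*(1 + (1 + 0²)))*(-1/151661) = ((1 + 0)*(1 + (1 + 0)))*(-1/151661) = (1*(1 + 1))*(-1/151661) = (1*2)*(-1/151661) = 2*(-1/151661) = -2/151661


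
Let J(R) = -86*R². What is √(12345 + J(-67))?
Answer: I*√373709 ≈ 611.32*I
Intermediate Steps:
√(12345 + J(-67)) = √(12345 - 86*(-67)²) = √(12345 - 86*4489) = √(12345 - 386054) = √(-373709) = I*√373709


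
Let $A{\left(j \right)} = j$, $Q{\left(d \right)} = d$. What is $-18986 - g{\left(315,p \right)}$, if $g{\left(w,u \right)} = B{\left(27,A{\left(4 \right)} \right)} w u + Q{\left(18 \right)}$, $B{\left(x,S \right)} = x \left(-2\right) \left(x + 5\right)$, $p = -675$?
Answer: $-367435004$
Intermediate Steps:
$B{\left(x,S \right)} = - 2 x \left(5 + x\right)$
$g{\left(w,u \right)} = 18 - 1728 u w$ ($g{\left(w,u \right)} = \left(-2\right) 27 \left(5 + 27\right) w u + 18 = \left(-2\right) 27 \cdot 32 w u + 18 = - 1728 w u + 18 = - 1728 u w + 18 = 18 - 1728 u w$)
$-18986 - g{\left(315,p \right)} = -18986 - \left(18 - \left(-1166400\right) 315\right) = -18986 - \left(18 + 367416000\right) = -18986 - 367416018 = -367435004$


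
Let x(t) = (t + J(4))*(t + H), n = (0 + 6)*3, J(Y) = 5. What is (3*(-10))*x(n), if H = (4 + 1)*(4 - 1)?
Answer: -22770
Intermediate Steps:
n = 18 (n = 6*3 = 18)
H = 15 (H = 5*3 = 15)
x(t) = (5 + t)*(15 + t) (x(t) = (t + 5)*(t + 15) = (5 + t)*(15 + t))
(3*(-10))*x(n) = (3*(-10))*(75 + 18² + 20*18) = -30*(75 + 324 + 360) = -30*759 = -22770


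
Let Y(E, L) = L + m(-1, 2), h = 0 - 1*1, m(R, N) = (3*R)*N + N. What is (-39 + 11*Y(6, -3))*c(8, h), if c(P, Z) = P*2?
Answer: -1856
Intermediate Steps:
m(R, N) = N + 3*N*R (m(R, N) = 3*N*R + N = N + 3*N*R)
h = -1 (h = 0 - 1 = -1)
c(P, Z) = 2*P
Y(E, L) = -4 + L (Y(E, L) = L + 2*(1 + 3*(-1)) = L + 2*(1 - 3) = L + 2*(-2) = L - 4 = -4 + L)
(-39 + 11*Y(6, -3))*c(8, h) = (-39 + 11*(-4 - 3))*(2*8) = (-39 + 11*(-7))*16 = (-39 - 77)*16 = -116*16 = -1856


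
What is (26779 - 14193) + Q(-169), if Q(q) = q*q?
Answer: 41147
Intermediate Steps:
Q(q) = q**2
(26779 - 14193) + Q(-169) = (26779 - 14193) + (-169)**2 = 12586 + 28561 = 41147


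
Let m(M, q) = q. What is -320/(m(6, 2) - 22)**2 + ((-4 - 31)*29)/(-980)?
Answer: 33/140 ≈ 0.23571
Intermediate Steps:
-320/(m(6, 2) - 22)**2 + ((-4 - 31)*29)/(-980) = -320/(2 - 22)**2 + ((-4 - 31)*29)/(-980) = -320/((-20)**2) - 35*29*(-1/980) = -320/400 - 1015*(-1/980) = -320*1/400 + 29/28 = -4/5 + 29/28 = 33/140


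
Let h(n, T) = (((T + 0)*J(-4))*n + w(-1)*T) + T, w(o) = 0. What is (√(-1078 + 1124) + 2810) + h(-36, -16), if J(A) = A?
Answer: 490 + √46 ≈ 496.78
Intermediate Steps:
h(n, T) = T - 4*T*n (h(n, T) = (((T + 0)*(-4))*n + 0*T) + T = ((T*(-4))*n + 0) + T = ((-4*T)*n + 0) + T = (-4*T*n + 0) + T = -4*T*n + T = T - 4*T*n)
(√(-1078 + 1124) + 2810) + h(-36, -16) = (√(-1078 + 1124) + 2810) - 16*(1 - 4*(-36)) = (√46 + 2810) - 16*(1 + 144) = (2810 + √46) - 16*145 = (2810 + √46) - 2320 = 490 + √46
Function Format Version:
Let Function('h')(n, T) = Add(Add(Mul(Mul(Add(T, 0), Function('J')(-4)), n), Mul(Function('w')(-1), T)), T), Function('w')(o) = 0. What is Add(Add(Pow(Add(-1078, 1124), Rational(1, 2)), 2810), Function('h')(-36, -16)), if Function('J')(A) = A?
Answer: Add(490, Pow(46, Rational(1, 2))) ≈ 496.78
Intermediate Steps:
Function('h')(n, T) = Add(T, Mul(-4, T, n)) (Function('h')(n, T) = Add(Add(Mul(Mul(Add(T, 0), -4), n), Mul(0, T)), T) = Add(Add(Mul(Mul(T, -4), n), 0), T) = Add(Add(Mul(Mul(-4, T), n), 0), T) = Add(Add(Mul(-4, T, n), 0), T) = Add(Mul(-4, T, n), T) = Add(T, Mul(-4, T, n)))
Add(Add(Pow(Add(-1078, 1124), Rational(1, 2)), 2810), Function('h')(-36, -16)) = Add(Add(Pow(Add(-1078, 1124), Rational(1, 2)), 2810), Mul(-16, Add(1, Mul(-4, -36)))) = Add(Add(Pow(46, Rational(1, 2)), 2810), Mul(-16, Add(1, 144))) = Add(Add(2810, Pow(46, Rational(1, 2))), Mul(-16, 145)) = Add(Add(2810, Pow(46, Rational(1, 2))), -2320) = Add(490, Pow(46, Rational(1, 2)))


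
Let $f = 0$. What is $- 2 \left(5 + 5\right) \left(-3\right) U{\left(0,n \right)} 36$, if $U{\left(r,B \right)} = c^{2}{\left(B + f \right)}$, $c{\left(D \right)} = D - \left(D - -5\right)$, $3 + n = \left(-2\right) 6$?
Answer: $54000$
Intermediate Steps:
$n = -15$ ($n = -3 - 12 = -15$)
$c{\left(D \right)} = -5$ ($c{\left(D \right)} = D - \left(D + 5\right) = D - \left(5 + D\right) = -5$)
$U{\left(r,B \right)} = 25$ ($U{\left(r,B \right)} = \left(-5\right)^{2} = 25$)
$- 2 \left(5 + 5\right) \left(-3\right) U{\left(0,n \right)} 36 = - 2 \left(5 + 5\right) \left(-3\right) 25 \cdot 36 = - 2 \cdot 10 \left(-3\right) 25 \cdot 36 = \left(-2\right) \left(-30\right) 25 \cdot 36 = 60 \cdot 25 \cdot 36 = 1500 \cdot 36 = 54000$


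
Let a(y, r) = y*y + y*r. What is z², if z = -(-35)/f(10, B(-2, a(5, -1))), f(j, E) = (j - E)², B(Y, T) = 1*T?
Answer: 49/400 ≈ 0.12250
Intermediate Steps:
a(y, r) = y² + r*y
B(Y, T) = T
z = 7/20 (z = -(-35)/((5*(-1 + 5) - 1*10)²) = -(-35)/((5*4 - 10)²) = -(-35)/((20 - 10)²) = -(-35)/(10²) = -(-35)/100 = -1*(-7/20) = 7/20 ≈ 0.35000)
z² = (7/20)² = 49/400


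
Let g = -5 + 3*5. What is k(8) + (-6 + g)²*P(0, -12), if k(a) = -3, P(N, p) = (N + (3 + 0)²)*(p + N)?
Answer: -1731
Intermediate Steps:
g = 10 (g = -5 + 15 = 10)
P(N, p) = (9 + N)*(N + p) (P(N, p) = (N + 3²)*(N + p) = (N + 9)*(N + p) = (9 + N)*(N + p))
k(8) + (-6 + g)²*P(0, -12) = -3 + (-6 + 10)²*(0² + 9*0 + 9*(-12) + 0*(-12)) = -3 + 4²*(0 + 0 - 108 + 0) = -3 + 16*(-108) = -3 - 1728 = -1731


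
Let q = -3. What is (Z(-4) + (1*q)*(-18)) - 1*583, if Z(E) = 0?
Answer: -529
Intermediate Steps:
(Z(-4) + (1*q)*(-18)) - 1*583 = (0 + (1*(-3))*(-18)) - 1*583 = (0 - 3*(-18)) - 583 = (0 + 54) - 583 = 54 - 583 = -529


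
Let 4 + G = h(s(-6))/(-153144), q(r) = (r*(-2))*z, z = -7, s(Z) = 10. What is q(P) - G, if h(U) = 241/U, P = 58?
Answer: 1249655281/1531440 ≈ 816.00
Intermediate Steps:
q(r) = 14*r (q(r) = (r*(-2))*(-7) = -2*r*(-7) = 14*r)
G = -6126001/1531440 (G = -4 + (241/10)/(-153144) = -4 + (241*(⅒))*(-1/153144) = -4 + (241/10)*(-1/153144) = -4 - 241/1531440 = -6126001/1531440 ≈ -4.0002)
q(P) - G = 14*58 - 1*(-6126001/1531440) = 812 + 6126001/1531440 = 1249655281/1531440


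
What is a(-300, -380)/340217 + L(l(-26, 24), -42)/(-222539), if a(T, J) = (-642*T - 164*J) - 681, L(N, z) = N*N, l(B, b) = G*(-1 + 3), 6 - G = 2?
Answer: 56556318933/75711550963 ≈ 0.74700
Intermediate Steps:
G = 4 (G = 6 - 1*2 = 6 - 2 = 4)
l(B, b) = 8 (l(B, b) = 4*(-1 + 3) = 4*2 = 8)
L(N, z) = N²
a(T, J) = -681 - 642*T - 164*J
a(-300, -380)/340217 + L(l(-26, 24), -42)/(-222539) = (-681 - 642*(-300) - 164*(-380))/340217 + 8²/(-222539) = (-681 + 192600 + 62320)*(1/340217) + 64*(-1/222539) = 254239*(1/340217) - 64/222539 = 254239/340217 - 64/222539 = 56556318933/75711550963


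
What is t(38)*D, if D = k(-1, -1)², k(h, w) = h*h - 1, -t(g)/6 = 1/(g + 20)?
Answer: 0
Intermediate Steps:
t(g) = -6/(20 + g) (t(g) = -6/(g + 20) = -6/(20 + g))
k(h, w) = -1 + h² (k(h, w) = h² - 1 = -1 + h²)
D = 0 (D = (-1 + (-1)²)² = (-1 + 1)² = 0² = 0)
t(38)*D = -6/(20 + 38)*0 = -6/58*0 = -6*1/58*0 = -3/29*0 = 0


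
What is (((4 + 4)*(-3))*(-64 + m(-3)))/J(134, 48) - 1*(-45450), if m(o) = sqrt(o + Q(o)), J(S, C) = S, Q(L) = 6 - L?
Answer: 3045918/67 - 12*sqrt(6)/67 ≈ 45461.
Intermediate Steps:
m(o) = sqrt(6) (m(o) = sqrt(o + (6 - o)) = sqrt(6))
(((4 + 4)*(-3))*(-64 + m(-3)))/J(134, 48) - 1*(-45450) = (((4 + 4)*(-3))*(-64 + sqrt(6)))/134 - 1*(-45450) = ((8*(-3))*(-64 + sqrt(6)))*(1/134) + 45450 = -24*(-64 + sqrt(6))*(1/134) + 45450 = (1536 - 24*sqrt(6))*(1/134) + 45450 = (768/67 - 12*sqrt(6)/67) + 45450 = 3045918/67 - 12*sqrt(6)/67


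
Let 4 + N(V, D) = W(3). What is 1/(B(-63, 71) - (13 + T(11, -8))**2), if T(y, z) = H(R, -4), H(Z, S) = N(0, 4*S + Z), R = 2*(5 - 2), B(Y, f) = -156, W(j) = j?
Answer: -1/300 ≈ -0.0033333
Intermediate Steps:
N(V, D) = -1 (N(V, D) = -4 + 3 = -1)
R = 6 (R = 2*3 = 6)
H(Z, S) = -1
T(y, z) = -1
1/(B(-63, 71) - (13 + T(11, -8))**2) = 1/(-156 - (13 - 1)**2) = 1/(-156 - 1*12**2) = 1/(-156 - 1*144) = 1/(-156 - 144) = 1/(-300) = -1/300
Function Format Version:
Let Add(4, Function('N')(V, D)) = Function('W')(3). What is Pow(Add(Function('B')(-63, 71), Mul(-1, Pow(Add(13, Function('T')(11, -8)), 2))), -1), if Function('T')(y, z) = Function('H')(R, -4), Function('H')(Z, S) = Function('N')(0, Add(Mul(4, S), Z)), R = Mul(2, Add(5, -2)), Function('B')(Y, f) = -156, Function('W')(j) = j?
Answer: Rational(-1, 300) ≈ -0.0033333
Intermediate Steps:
Function('N')(V, D) = -1 (Function('N')(V, D) = Add(-4, 3) = -1)
R = 6 (R = Mul(2, 3) = 6)
Function('H')(Z, S) = -1
Function('T')(y, z) = -1
Pow(Add(Function('B')(-63, 71), Mul(-1, Pow(Add(13, Function('T')(11, -8)), 2))), -1) = Pow(Add(-156, Mul(-1, Pow(Add(13, -1), 2))), -1) = Pow(Add(-156, Mul(-1, Pow(12, 2))), -1) = Pow(Add(-156, Mul(-1, 144)), -1) = Pow(Add(-156, -144), -1) = Pow(-300, -1) = Rational(-1, 300)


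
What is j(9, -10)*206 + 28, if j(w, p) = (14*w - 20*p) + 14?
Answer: 70068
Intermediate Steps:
j(w, p) = 14 - 20*p + 14*w (j(w, p) = (-20*p + 14*w) + 14 = 14 - 20*p + 14*w)
j(9, -10)*206 + 28 = (14 - 20*(-10) + 14*9)*206 + 28 = (14 + 200 + 126)*206 + 28 = 340*206 + 28 = 70040 + 28 = 70068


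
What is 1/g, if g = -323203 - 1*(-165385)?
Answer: -1/157818 ≈ -6.3364e-6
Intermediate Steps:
g = -157818 (g = -323203 + 165385 = -157818)
1/g = 1/(-157818) = -1/157818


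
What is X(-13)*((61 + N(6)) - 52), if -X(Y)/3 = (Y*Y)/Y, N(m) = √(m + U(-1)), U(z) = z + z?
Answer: 429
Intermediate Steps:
U(z) = 2*z
N(m) = √(-2 + m) (N(m) = √(m + 2*(-1)) = √(m - 2) = √(-2 + m))
X(Y) = -3*Y (X(Y) = -3*Y*Y/Y = -3*Y²/Y = -3*Y)
X(-13)*((61 + N(6)) - 52) = (-3*(-13))*((61 + √(-2 + 6)) - 52) = 39*((61 + √4) - 52) = 39*((61 + 2) - 52) = 39*(63 - 52) = 39*11 = 429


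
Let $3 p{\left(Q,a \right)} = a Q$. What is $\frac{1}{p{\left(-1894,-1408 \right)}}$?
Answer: $\frac{3}{2666752} \approx 1.125 \cdot 10^{-6}$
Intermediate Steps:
$p{\left(Q,a \right)} = \frac{Q a}{3}$ ($p{\left(Q,a \right)} = \frac{a Q}{3} = \frac{Q a}{3}$)
$\frac{1}{p{\left(-1894,-1408 \right)}} = \frac{1}{\frac{1}{3} \left(-1894\right) \left(-1408\right)} = \frac{1}{\frac{2666752}{3}} = \frac{3}{2666752}$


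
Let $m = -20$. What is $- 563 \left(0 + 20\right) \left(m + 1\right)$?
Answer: $213940$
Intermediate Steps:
$- 563 \left(0 + 20\right) \left(m + 1\right) = - 563 \left(0 + 20\right) \left(-20 + 1\right) = - 563 \cdot 20 \left(-19\right) = \left(-563\right) \left(-380\right) = 213940$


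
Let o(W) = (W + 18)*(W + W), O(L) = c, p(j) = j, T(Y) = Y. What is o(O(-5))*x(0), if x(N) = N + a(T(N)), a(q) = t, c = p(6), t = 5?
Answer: 1440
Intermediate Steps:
c = 6
O(L) = 6
a(q) = 5
x(N) = 5 + N (x(N) = N + 5 = 5 + N)
o(W) = 2*W*(18 + W) (o(W) = (18 + W)*(2*W) = 2*W*(18 + W))
o(O(-5))*x(0) = (2*6*(18 + 6))*(5 + 0) = (2*6*24)*5 = 288*5 = 1440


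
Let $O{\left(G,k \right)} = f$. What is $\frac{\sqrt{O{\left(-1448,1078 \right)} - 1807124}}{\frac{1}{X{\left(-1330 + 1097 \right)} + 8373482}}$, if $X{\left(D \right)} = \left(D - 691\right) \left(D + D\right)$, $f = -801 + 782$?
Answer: $8804066 i \sqrt{1807143} \approx 1.1835 \cdot 10^{10} i$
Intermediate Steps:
$f = -19$
$O{\left(G,k \right)} = -19$
$X{\left(D \right)} = 2 D \left(-691 + D\right)$ ($X{\left(D \right)} = \left(-691 + D\right) 2 D = 2 D \left(-691 + D\right)$)
$\frac{\sqrt{O{\left(-1448,1078 \right)} - 1807124}}{\frac{1}{X{\left(-1330 + 1097 \right)} + 8373482}} = \frac{\sqrt{-19 - 1807124}}{\frac{1}{2 \left(-1330 + 1097\right) \left(-691 + \left(-1330 + 1097\right)\right) + 8373482}} = \frac{\sqrt{-1807143}}{\frac{1}{2 \left(-233\right) \left(-691 - 233\right) + 8373482}} = \frac{i \sqrt{1807143}}{\frac{1}{2 \left(-233\right) \left(-924\right) + 8373482}} = \frac{i \sqrt{1807143}}{\frac{1}{430584 + 8373482}} = \frac{i \sqrt{1807143}}{\frac{1}{8804066}} = i \sqrt{1807143} \frac{1}{\frac{1}{8804066}} = i \sqrt{1807143} \cdot 8804066 = 8804066 i \sqrt{1807143}$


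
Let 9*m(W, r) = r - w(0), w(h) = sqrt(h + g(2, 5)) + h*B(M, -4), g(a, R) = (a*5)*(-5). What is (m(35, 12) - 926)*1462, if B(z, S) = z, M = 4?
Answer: -4055588/3 - 7310*I*sqrt(2)/9 ≈ -1.3519e+6 - 1148.7*I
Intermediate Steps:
g(a, R) = -25*a (g(a, R) = (5*a)*(-5) = -25*a)
w(h) = sqrt(-50 + h) + 4*h (w(h) = sqrt(h - 25*2) + h*4 = sqrt(h - 50) + 4*h = sqrt(-50 + h) + 4*h)
m(W, r) = r/9 - 5*I*sqrt(2)/9 (m(W, r) = (r - (sqrt(-50 + 0) + 4*0))/9 = (r - (sqrt(-50) + 0))/9 = (r - (5*I*sqrt(2) + 0))/9 = (r - 5*I*sqrt(2))/9 = r/9 - 5*I*sqrt(2)/9)
(m(35, 12) - 926)*1462 = (((1/9)*12 - 5*I*sqrt(2)/9) - 926)*1462 = ((4/3 - 5*I*sqrt(2)/9) - 926)*1462 = (-2774/3 - 5*I*sqrt(2)/9)*1462 = -4055588/3 - 7310*I*sqrt(2)/9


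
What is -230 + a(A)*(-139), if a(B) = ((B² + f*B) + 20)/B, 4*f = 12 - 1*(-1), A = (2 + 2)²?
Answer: -6159/2 ≈ -3079.5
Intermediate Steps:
A = 16 (A = 4² = 16)
f = 13/4 (f = (12 - 1*(-1))/4 = (12 + 1)/4 = (¼)*13 = 13/4 ≈ 3.2500)
a(B) = (20 + B² + 13*B/4)/B (a(B) = ((B² + 13*B/4) + 20)/B = (20 + B² + 13*B/4)/B)
-230 + a(A)*(-139) = -230 + (13/4 + 16 + 20/16)*(-139) = -230 + (13/4 + 16 + 20*(1/16))*(-139) = -230 + (13/4 + 16 + 5/4)*(-139) = -230 + (41/2)*(-139) = -230 - 5699/2 = -6159/2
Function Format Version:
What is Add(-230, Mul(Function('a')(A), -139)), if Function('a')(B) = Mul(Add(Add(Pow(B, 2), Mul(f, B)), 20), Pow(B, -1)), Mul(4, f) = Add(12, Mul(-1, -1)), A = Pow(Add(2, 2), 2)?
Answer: Rational(-6159, 2) ≈ -3079.5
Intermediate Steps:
A = 16 (A = Pow(4, 2) = 16)
f = Rational(13, 4) (f = Mul(Rational(1, 4), Add(12, Mul(-1, -1))) = Mul(Rational(1, 4), Add(12, 1)) = Mul(Rational(1, 4), 13) = Rational(13, 4) ≈ 3.2500)
Function('a')(B) = Mul(Pow(B, -1), Add(20, Pow(B, 2), Mul(Rational(13, 4), B))) (Function('a')(B) = Mul(Add(Add(Pow(B, 2), Mul(Rational(13, 4), B)), 20), Pow(B, -1)) = Mul(Add(20, Pow(B, 2), Mul(Rational(13, 4), B)), Pow(B, -1)) = Mul(Pow(B, -1), Add(20, Pow(B, 2), Mul(Rational(13, 4), B))))
Add(-230, Mul(Function('a')(A), -139)) = Add(-230, Mul(Add(Rational(13, 4), 16, Mul(20, Pow(16, -1))), -139)) = Add(-230, Mul(Add(Rational(13, 4), 16, Mul(20, Rational(1, 16))), -139)) = Add(-230, Mul(Add(Rational(13, 4), 16, Rational(5, 4)), -139)) = Add(-230, Mul(Rational(41, 2), -139)) = Add(-230, Rational(-5699, 2)) = Rational(-6159, 2)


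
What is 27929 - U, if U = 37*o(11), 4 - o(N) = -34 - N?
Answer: 26116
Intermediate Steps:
o(N) = 38 + N (o(N) = 4 - (-34 - N) = 4 + (34 + N) = 38 + N)
U = 1813 (U = 37*(38 + 11) = 37*49 = 1813)
27929 - U = 27929 - 1*1813 = 27929 - 1813 = 26116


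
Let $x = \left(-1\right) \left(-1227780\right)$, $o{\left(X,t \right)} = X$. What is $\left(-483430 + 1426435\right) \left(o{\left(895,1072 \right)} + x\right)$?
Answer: $1158646668375$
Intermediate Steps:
$x = 1227780$
$\left(-483430 + 1426435\right) \left(o{\left(895,1072 \right)} + x\right) = \left(-483430 + 1426435\right) \left(895 + 1227780\right) = 943005 \cdot 1228675 = 1158646668375$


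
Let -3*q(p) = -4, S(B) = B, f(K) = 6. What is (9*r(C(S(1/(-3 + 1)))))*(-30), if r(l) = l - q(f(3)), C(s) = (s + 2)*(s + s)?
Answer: 765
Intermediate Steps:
q(p) = 4/3 (q(p) = -1/3*(-4) = 4/3)
C(s) = 2*s*(2 + s) (C(s) = (2 + s)*(2*s) = 2*s*(2 + s))
r(l) = -4/3 + l (r(l) = l - 1*4/3 = l - 4/3 = -4/3 + l)
(9*r(C(S(1/(-3 + 1)))))*(-30) = (9*(-4/3 + 2*(2 + 1/(-3 + 1))/(-3 + 1)))*(-30) = (9*(-4/3 + 2*(2 + 1/(-2))/(-2)))*(-30) = (9*(-4/3 + 2*(-1/2)*(2 - 1/2)))*(-30) = (9*(-4/3 + 2*(-1/2)*(3/2)))*(-30) = (9*(-4/3 - 3/2))*(-30) = (9*(-17/6))*(-30) = -51/2*(-30) = 765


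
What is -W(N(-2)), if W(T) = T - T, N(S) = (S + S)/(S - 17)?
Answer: 0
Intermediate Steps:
N(S) = 2*S/(-17 + S) (N(S) = (2*S)/(-17 + S) = 2*S/(-17 + S))
W(T) = 0
-W(N(-2)) = -1*0 = 0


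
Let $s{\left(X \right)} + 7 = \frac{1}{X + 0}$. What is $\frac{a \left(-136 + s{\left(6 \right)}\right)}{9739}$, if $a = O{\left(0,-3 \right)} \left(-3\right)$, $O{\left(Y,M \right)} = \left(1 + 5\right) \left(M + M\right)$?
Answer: $- \frac{15426}{9739} \approx -1.5839$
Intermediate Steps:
$O{\left(Y,M \right)} = 12 M$ ($O{\left(Y,M \right)} = 6 \cdot 2 M = 12 M$)
$s{\left(X \right)} = -7 + \frac{1}{X}$ ($s{\left(X \right)} = -7 + \frac{1}{X + 0} = -7 + \frac{1}{X}$)
$a = 108$ ($a = 12 \left(-3\right) \left(-3\right) = \left(-36\right) \left(-3\right) = 108$)
$\frac{a \left(-136 + s{\left(6 \right)}\right)}{9739} = \frac{108 \left(-136 - \left(7 - \frac{1}{6}\right)\right)}{9739} = 108 \left(-136 + \left(-7 + \frac{1}{6}\right)\right) \frac{1}{9739} = 108 \left(-136 - \frac{41}{6}\right) \frac{1}{9739} = 108 \left(- \frac{857}{6}\right) \frac{1}{9739} = \left(-15426\right) \frac{1}{9739} = - \frac{15426}{9739}$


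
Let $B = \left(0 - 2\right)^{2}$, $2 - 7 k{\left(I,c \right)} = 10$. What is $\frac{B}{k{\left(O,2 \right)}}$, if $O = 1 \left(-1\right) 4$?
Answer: $- \frac{7}{2} \approx -3.5$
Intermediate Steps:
$O = -4$ ($O = \left(-1\right) 4 = -4$)
$k{\left(I,c \right)} = - \frac{8}{7}$ ($k{\left(I,c \right)} = \frac{2}{7} - \frac{10}{7} = - \frac{8}{7}$)
$B = 4$ ($B = \left(-2\right)^{2} = 4$)
$\frac{B}{k{\left(O,2 \right)}} = \frac{4}{- \frac{8}{7}} = 4 \left(- \frac{7}{8}\right) = - \frac{7}{2}$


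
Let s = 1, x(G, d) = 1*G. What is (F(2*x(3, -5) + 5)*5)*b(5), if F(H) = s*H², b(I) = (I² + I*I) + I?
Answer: 33275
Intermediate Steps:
x(G, d) = G
b(I) = I + 2*I² (b(I) = (I² + I²) + I = 2*I² + I = I + 2*I²)
F(H) = H² (F(H) = 1*H² = H²)
(F(2*x(3, -5) + 5)*5)*b(5) = ((2*3 + 5)²*5)*(5*(1 + 2*5)) = ((6 + 5)²*5)*(5*(1 + 10)) = (11²*5)*(5*11) = (121*5)*55 = 605*55 = 33275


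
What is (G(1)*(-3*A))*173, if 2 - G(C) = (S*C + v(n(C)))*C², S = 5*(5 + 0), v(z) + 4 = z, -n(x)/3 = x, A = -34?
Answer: -282336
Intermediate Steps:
n(x) = -3*x
v(z) = -4 + z
S = 25 (S = 5*5 = 25)
G(C) = 2 - C²*(-4 + 22*C) (G(C) = 2 - (25*C + (-4 - 3*C))*C² = 2 - (-4 + 22*C)*C² = 2 - C²*(-4 + 22*C))
(G(1)*(-3*A))*173 = ((2 - 22*1³ + 4*1²)*(-3*(-34)))*173 = ((2 - 22*1 + 4*1)*102)*173 = ((2 - 22 + 4)*102)*173 = -16*102*173 = -1632*173 = -282336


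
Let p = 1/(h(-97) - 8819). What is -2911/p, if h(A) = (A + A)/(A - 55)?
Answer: 1950797917/76 ≈ 2.5668e+7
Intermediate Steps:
h(A) = 2*A/(-55 + A) (h(A) = (2*A)/(-55 + A) = 2*A/(-55 + A))
p = -76/670147 (p = 1/(2*(-97)/(-55 - 97) - 8819) = 1/(2*(-97)/(-152) - 8819) = 1/(2*(-97)*(-1/152) - 8819) = 1/(97/76 - 8819) = 1/(-670147/76) = -76/670147 ≈ -0.00011341)
-2911/p = -2911/(-76/670147) = -2911*(-670147/76) = 1950797917/76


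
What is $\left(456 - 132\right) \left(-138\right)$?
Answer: $-44712$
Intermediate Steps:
$\left(456 - 132\right) \left(-138\right) = 324 \left(-138\right) = -44712$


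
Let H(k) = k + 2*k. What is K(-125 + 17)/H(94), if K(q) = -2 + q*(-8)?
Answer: 431/141 ≈ 3.0567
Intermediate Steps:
H(k) = 3*k
K(q) = -2 - 8*q
K(-125 + 17)/H(94) = (-2 - 8*(-125 + 17))/((3*94)) = (-2 - 8*(-108))/282 = (-2 + 864)*(1/282) = 862*(1/282) = 431/141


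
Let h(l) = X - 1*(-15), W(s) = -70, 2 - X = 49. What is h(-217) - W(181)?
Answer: 38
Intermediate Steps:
X = -47 (X = 2 - 1*49 = 2 - 49 = -47)
h(l) = -32 (h(l) = -47 - 1*(-15) = -47 + 15 = -32)
h(-217) - W(181) = -32 - 1*(-70) = -32 + 70 = 38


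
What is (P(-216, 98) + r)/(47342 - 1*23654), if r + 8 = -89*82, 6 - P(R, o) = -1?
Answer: -811/2632 ≈ -0.30813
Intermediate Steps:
P(R, o) = 7 (P(R, o) = 6 - 1*(-1) = 6 + 1 = 7)
r = -7306 (r = -8 - 89*82 = -8 - 7298 = -7306)
(P(-216, 98) + r)/(47342 - 1*23654) = (7 - 7306)/(47342 - 1*23654) = -7299/(47342 - 23654) = -7299/23688 = -7299*1/23688 = -811/2632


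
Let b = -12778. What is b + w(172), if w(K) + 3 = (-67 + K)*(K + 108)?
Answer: 16619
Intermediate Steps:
w(K) = -3 + (-67 + K)*(108 + K) (w(K) = -3 + (-67 + K)*(K + 108) = -3 + (-67 + K)*(108 + K))
b + w(172) = -12778 + (-7239 + 172² + 41*172) = -12778 + (-7239 + 29584 + 7052) = -12778 + 29397 = 16619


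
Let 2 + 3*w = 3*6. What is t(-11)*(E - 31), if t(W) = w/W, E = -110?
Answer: 752/11 ≈ 68.364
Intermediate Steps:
w = 16/3 (w = -⅔ + (3*6)/3 = -⅔ + (⅓)*18 = -⅔ + 6 = 16/3 ≈ 5.3333)
t(W) = 16/(3*W)
t(-11)*(E - 31) = ((16/3)/(-11))*(-110 - 31) = ((16/3)*(-1/11))*(-141) = -16/33*(-141) = 752/11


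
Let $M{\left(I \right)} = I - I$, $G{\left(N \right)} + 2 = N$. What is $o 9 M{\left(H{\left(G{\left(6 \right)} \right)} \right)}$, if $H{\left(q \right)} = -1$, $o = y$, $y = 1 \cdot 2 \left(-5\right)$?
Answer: $0$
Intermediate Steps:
$G{\left(N \right)} = -2 + N$
$y = -10$ ($y = 2 \left(-5\right) = -10$)
$o = -10$
$M{\left(I \right)} = 0$
$o 9 M{\left(H{\left(G{\left(6 \right)} \right)} \right)} = \left(-10\right) 9 \cdot 0 = \left(-90\right) 0 = 0$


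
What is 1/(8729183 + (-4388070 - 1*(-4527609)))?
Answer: 1/8868722 ≈ 1.1276e-7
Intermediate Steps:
1/(8729183 + (-4388070 - 1*(-4527609))) = 1/(8729183 + (-4388070 + 4527609)) = 1/(8729183 + 139539) = 1/8868722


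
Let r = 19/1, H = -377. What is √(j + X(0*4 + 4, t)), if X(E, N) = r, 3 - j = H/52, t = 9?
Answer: 3*√13/2 ≈ 5.4083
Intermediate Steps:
j = 41/4 (j = 3 - (-377)/52 = 3 - 1*(-29/4) = 3 + 29/4 = 41/4 ≈ 10.250)
r = 19 (r = 19*1 = 19)
X(E, N) = 19
√(j + X(0*4 + 4, t)) = √(41/4 + 19) = √(117/4) = 3*√13/2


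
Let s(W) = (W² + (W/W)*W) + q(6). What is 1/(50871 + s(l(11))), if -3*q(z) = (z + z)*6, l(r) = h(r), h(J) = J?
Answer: 1/50979 ≈ 1.9616e-5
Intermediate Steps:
l(r) = r
q(z) = -4*z (q(z) = -(z + z)*6/3 = -2*z*6/3 = -4*z)
s(W) = -24 + W + W² (s(W) = (W² + (W/W)*W) - 4*6 = (W² + 1*W) - 24 = (W² + W) - 24 = (W + W²) - 24 = -24 + W + W²)
1/(50871 + s(l(11))) = 1/(50871 + (-24 + 11 + 11²)) = 1/(50871 + (-24 + 11 + 121)) = 1/(50871 + 108) = 1/50979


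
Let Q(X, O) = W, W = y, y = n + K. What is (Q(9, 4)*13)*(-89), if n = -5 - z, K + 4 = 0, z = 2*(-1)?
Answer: 8099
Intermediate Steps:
z = -2
K = -4 (K = -4 + 0 = -4)
n = -3 (n = -5 - 1*(-2) = -5 + 2 = -3)
y = -7 (y = -3 - 4 = -7)
W = -7
Q(X, O) = -7
(Q(9, 4)*13)*(-89) = -7*13*(-89) = -91*(-89) = 8099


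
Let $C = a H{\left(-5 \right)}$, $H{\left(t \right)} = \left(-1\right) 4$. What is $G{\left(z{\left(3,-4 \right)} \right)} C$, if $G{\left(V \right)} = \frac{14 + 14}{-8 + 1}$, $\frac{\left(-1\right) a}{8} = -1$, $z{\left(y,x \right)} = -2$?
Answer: $128$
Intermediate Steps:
$H{\left(t \right)} = -4$
$a = 8$ ($a = \left(-8\right) \left(-1\right) = 8$)
$G{\left(V \right)} = -4$ ($G{\left(V \right)} = \frac{28}{-7} = 28 \left(- \frac{1}{7}\right) = -4$)
$C = -32$ ($C = 8 \left(-4\right) = -32$)
$G{\left(z{\left(3,-4 \right)} \right)} C = \left(-4\right) \left(-32\right) = 128$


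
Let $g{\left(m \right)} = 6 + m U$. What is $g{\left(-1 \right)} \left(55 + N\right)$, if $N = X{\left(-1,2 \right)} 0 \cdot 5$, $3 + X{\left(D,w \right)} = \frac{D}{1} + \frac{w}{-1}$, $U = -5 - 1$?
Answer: $660$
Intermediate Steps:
$U = -6$ ($U = -5 - 1 = -6$)
$g{\left(m \right)} = 6 - 6 m$ ($g{\left(m \right)} = 6 + m \left(-6\right) = 6 - 6 m$)
$X{\left(D,w \right)} = -3 + D - w$ ($X{\left(D,w \right)} = -3 + \left(\frac{D}{1} + \frac{w}{-1}\right) = -3 + \left(D 1 + w \left(-1\right)\right) = -3 + \left(D - w\right) = -3 + D - w$)
$N = 0$ ($N = \left(-3 - 1 - 2\right) 0 \cdot 5 = \left(-6\right) 0 \cdot 5 = 0 \cdot 5 = 0$)
$g{\left(-1 \right)} \left(55 + N\right) = \left(6 - -6\right) \left(55 + 0\right) = \left(6 + 6\right) 55 = 12 \cdot 55 = 660$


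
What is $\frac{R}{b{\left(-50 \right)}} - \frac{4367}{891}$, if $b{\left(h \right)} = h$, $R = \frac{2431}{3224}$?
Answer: $- \frac{4937947}{1004400} \approx -4.9163$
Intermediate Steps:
$R = \frac{187}{248}$ ($R = 2431 \cdot \frac{1}{3224} = \frac{187}{248} \approx 0.75403$)
$\frac{R}{b{\left(-50 \right)}} - \frac{4367}{891} = \frac{187}{248 \left(-50\right)} - \frac{4367}{891} = \frac{187}{248} \left(- \frac{1}{50}\right) - \frac{397}{81} = - \frac{187}{12400} - \frac{397}{81} = - \frac{4937947}{1004400}$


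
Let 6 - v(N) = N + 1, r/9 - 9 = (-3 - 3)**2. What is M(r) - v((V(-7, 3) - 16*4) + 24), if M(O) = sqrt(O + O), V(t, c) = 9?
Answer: -36 + 9*sqrt(10) ≈ -7.5395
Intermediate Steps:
r = 405 (r = 81 + 9*(-3 - 3)**2 = 81 + 9*(-6)**2 = 81 + 9*36 = 81 + 324 = 405)
M(O) = sqrt(2)*sqrt(O) (M(O) = sqrt(2*O) = sqrt(2)*sqrt(O))
v(N) = 5 - N (v(N) = 6 - (N + 1) = 6 - (1 + N) = 6 + (-1 - N) = 5 - N)
M(r) - v((V(-7, 3) - 16*4) + 24) = sqrt(2)*sqrt(405) - (5 - ((9 - 16*4) + 24)) = sqrt(2)*(9*sqrt(5)) - (5 - ((9 - 64) + 24)) = 9*sqrt(10) - (5 - (-55 + 24)) = 9*sqrt(10) - (5 - 1*(-31)) = 9*sqrt(10) - (5 + 31) = 9*sqrt(10) - 1*36 = 9*sqrt(10) - 36 = -36 + 9*sqrt(10)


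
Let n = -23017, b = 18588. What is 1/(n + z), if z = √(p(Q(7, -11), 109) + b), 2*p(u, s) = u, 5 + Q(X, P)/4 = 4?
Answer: -23017/529763703 - √18586/529763703 ≈ -4.3705e-5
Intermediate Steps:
Q(X, P) = -4 (Q(X, P) = -20 + 4*4 = -20 + 16 = -4)
p(u, s) = u/2
z = √18586 (z = √((½)*(-4) + 18588) = √(-2 + 18588) = √18586 ≈ 136.33)
1/(n + z) = 1/(-23017 + √18586)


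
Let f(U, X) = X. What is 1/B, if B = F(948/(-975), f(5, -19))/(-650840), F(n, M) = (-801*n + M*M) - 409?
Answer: -52880750/59379 ≈ -890.56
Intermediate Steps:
F(n, M) = -409 + M**2 - 801*n (F(n, M) = (-801*n + M**2) - 409 = (M**2 - 801*n) - 409 = -409 + M**2 - 801*n)
B = -59379/52880750 (B = (-409 + (-19)**2 - 759348/(-975))/(-650840) = (-409 + 361 - 759348*(-1)/975)*(-1/650840) = (-409 + 361 - 801*(-316/325))*(-1/650840) = (-409 + 361 + 253116/325)*(-1/650840) = (237516/325)*(-1/650840) = -59379/52880750 ≈ -0.0011229)
1/B = 1/(-59379/52880750) = -52880750/59379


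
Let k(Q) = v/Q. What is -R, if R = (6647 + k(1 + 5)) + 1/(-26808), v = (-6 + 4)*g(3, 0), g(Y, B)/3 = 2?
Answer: -178139159/26808 ≈ -6645.0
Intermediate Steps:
g(Y, B) = 6 (g(Y, B) = 3*2 = 6)
v = -12 (v = (-6 + 4)*6 = -2*6 = -12)
k(Q) = -12/Q
R = 178139159/26808 (R = (6647 - 12/(1 + 5)) + 1/(-26808) = (6647 - 12/6) - 1/26808 = (6647 - 12*1/6) - 1/26808 = (6647 - 2) - 1/26808 = 6645 - 1/26808 = 178139159/26808 ≈ 6645.0)
-R = -1*178139159/26808 = -178139159/26808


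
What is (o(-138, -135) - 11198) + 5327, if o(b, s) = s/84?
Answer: -164433/28 ≈ -5872.6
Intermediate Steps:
o(b, s) = s/84 (o(b, s) = s*(1/84) = s/84)
(o(-138, -135) - 11198) + 5327 = ((1/84)*(-135) - 11198) + 5327 = (-45/28 - 11198) + 5327 = -313589/28 + 5327 = -164433/28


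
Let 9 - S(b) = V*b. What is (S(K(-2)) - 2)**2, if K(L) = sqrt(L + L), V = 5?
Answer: (7 - 10*I)**2 ≈ -51.0 - 140.0*I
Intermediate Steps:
K(L) = sqrt(2)*sqrt(L) (K(L) = sqrt(2*L) = sqrt(2)*sqrt(L))
S(b) = 9 - 5*b
(S(K(-2)) - 2)**2 = ((9 - 5*sqrt(2)*sqrt(-2)) - 2)**2 = ((9 - 5*sqrt(2)*I*sqrt(2)) - 2)**2 = ((9 - 10*I) - 2)**2 = (7 - 10*I)**2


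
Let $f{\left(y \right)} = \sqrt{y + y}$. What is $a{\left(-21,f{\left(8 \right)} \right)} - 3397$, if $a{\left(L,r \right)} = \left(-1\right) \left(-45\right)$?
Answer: $-3352$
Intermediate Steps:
$f{\left(y \right)} = \sqrt{2} \sqrt{y}$ ($f{\left(y \right)} = \sqrt{2 y} = \sqrt{2} \sqrt{y}$)
$a{\left(L,r \right)} = 45$
$a{\left(-21,f{\left(8 \right)} \right)} - 3397 = 45 - 3397 = -3352$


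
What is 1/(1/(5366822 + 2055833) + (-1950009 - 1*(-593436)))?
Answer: -7422655/10069373361314 ≈ -7.3715e-7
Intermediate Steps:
1/(1/(5366822 + 2055833) + (-1950009 - 1*(-593436))) = 1/(1/7422655 + (-1950009 + 593436)) = 1/(1/7422655 - 1356573) = 1/(-10069373361314/7422655) = -7422655/10069373361314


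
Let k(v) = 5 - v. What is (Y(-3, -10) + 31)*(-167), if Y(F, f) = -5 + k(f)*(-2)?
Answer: 668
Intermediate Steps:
Y(F, f) = -15 + 2*f (Y(F, f) = -5 + (5 - f)*(-2) = -5 + (-10 + 2*f) = -15 + 2*f)
(Y(-3, -10) + 31)*(-167) = ((-15 + 2*(-10)) + 31)*(-167) = ((-15 - 20) + 31)*(-167) = (-35 + 31)*(-167) = -4*(-167) = 668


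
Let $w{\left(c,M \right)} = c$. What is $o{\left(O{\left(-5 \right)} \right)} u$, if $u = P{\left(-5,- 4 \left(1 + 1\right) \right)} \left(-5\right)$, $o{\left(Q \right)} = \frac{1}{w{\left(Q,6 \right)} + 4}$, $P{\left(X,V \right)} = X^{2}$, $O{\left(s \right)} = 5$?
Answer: $- \frac{125}{9} \approx -13.889$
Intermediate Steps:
$o{\left(Q \right)} = \frac{1}{4 + Q}$ ($o{\left(Q \right)} = \frac{1}{Q + 4} = \frac{1}{4 + Q}$)
$u = -125$ ($u = \left(-5\right)^{2} \left(-5\right) = 25 \left(-5\right) = -125$)
$o{\left(O{\left(-5 \right)} \right)} u = \frac{1}{4 + 5} \left(-125\right) = \frac{1}{9} \left(-125\right) = - \frac{125}{9}$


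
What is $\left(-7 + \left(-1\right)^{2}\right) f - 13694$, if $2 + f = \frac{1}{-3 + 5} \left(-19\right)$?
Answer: $-13625$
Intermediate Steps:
$f = - \frac{23}{2}$ ($f = -2 + \frac{1}{-3 + 5} \left(-19\right) = -2 + \frac{1}{2} \left(-19\right) = -2 - \frac{19}{2} = - \frac{23}{2} \approx -11.5$)
$\left(-7 + \left(-1\right)^{2}\right) f - 13694 = \left(-7 + \left(-1\right)^{2}\right) \left(- \frac{23}{2}\right) - 13694 = \left(-7 + 1\right) \left(- \frac{23}{2}\right) - 13694 = \left(-6\right) \left(- \frac{23}{2}\right) - 13694 = 69 - 13694 = -13625$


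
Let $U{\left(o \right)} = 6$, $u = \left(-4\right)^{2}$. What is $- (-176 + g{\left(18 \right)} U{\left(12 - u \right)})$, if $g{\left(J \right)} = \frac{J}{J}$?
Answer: $170$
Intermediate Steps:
$u = 16$
$g{\left(J \right)} = 1$
$- (-176 + g{\left(18 \right)} U{\left(12 - u \right)}) = - (-176 + 1 \cdot 6) = - (-176 + 6) = \left(-1\right) \left(-170\right) = 170$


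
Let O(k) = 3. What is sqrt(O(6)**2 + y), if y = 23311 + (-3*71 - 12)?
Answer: sqrt(23095) ≈ 151.97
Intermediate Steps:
y = 23086 (y = 23311 + (-213 - 12) = 23311 - 225 = 23086)
sqrt(O(6)**2 + y) = sqrt(3**2 + 23086) = sqrt(9 + 23086) = sqrt(23095)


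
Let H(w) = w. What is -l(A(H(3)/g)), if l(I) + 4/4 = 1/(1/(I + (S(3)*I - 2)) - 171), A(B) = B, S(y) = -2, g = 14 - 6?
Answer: 3276/3257 ≈ 1.0058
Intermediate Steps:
g = 8
l(I) = -1 + 1/(-171 + 1/(-2 - I)) (l(I) = -1 + 1/(1/(I + (-2*I - 2)) - 171) = -1 + 1/(1/(I + (-2 - 2*I)) - 171) = -1 + 1/(1/(-2 - I) - 171) = -1 + 1/(-171 + 1/(-2 - I)))
-l(A(H(3)/g)) = -(345 + 172*(3/8))/(-343 - 513/8) = -(345 + 172*(3*(⅛)))/(-343 - 513/8) = -(345 + 172*(3/8))/(-343 - 171*3/8) = -(345 + 129/2)/(-343 - 513/8) = -819/((-3257/8)*2) = -(-8)*819/(3257*2) = -1*(-3276/3257) = 3276/3257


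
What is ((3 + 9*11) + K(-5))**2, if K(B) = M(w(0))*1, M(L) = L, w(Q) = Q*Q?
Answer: 10404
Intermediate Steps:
w(Q) = Q**2
K(B) = 0 (K(B) = 0**2*1 = 0*1 = 0)
((3 + 9*11) + K(-5))**2 = ((3 + 9*11) + 0)**2 = ((3 + 99) + 0)**2 = (102 + 0)**2 = 102**2 = 10404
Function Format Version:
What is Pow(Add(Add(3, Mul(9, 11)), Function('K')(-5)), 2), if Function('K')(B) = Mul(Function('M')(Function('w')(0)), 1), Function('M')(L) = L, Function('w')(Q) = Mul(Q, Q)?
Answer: 10404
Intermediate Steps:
Function('w')(Q) = Pow(Q, 2)
Function('K')(B) = 0 (Function('K')(B) = Mul(Pow(0, 2), 1) = Mul(0, 1) = 0)
Pow(Add(Add(3, Mul(9, 11)), Function('K')(-5)), 2) = Pow(Add(Add(3, Mul(9, 11)), 0), 2) = Pow(Add(Add(3, 99), 0), 2) = Pow(Add(102, 0), 2) = Pow(102, 2) = 10404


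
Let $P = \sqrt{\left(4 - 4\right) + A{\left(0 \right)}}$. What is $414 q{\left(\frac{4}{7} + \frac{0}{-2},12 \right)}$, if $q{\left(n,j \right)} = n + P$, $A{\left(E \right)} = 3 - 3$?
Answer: $\frac{1656}{7} \approx 236.57$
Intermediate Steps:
$A{\left(E \right)} = 0$
$P = 0$ ($P = \sqrt{\left(4 - 4\right) + 0} = \sqrt{0 + 0} = \sqrt{0} = 0$)
$q{\left(n,j \right)} = n$ ($q{\left(n,j \right)} = n + 0 = n$)
$414 q{\left(\frac{4}{7} + \frac{0}{-2},12 \right)} = 414 \left(\frac{4}{7} + \frac{0}{-2}\right) = 414 \left(4 \cdot \frac{1}{7} + 0 \left(- \frac{1}{2}\right)\right) = 414 \left(\frac{4}{7} + 0\right) = 414 \cdot \frac{4}{7} = \frac{1656}{7}$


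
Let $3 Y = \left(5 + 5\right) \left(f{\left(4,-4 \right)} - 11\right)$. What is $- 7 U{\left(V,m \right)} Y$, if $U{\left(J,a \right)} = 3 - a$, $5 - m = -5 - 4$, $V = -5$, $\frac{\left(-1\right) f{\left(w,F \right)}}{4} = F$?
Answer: $\frac{3850}{3} \approx 1283.3$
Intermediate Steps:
$f{\left(w,F \right)} = - 4 F$
$m = 14$ ($m = 5 - \left(-5 - 4\right) = 5 - -9 = 5 + 9 = 14$)
$Y = \frac{50}{3}$ ($Y = \frac{\left(5 + 5\right) \left(\left(-4\right) \left(-4\right) - 11\right)}{3} = \frac{10 \left(16 - 11\right)}{3} = \frac{10 \cdot 5}{3} = \frac{1}{3} \cdot 50 = \frac{50}{3} \approx 16.667$)
$- 7 U{\left(V,m \right)} Y = - 7 \left(3 - 14\right) \frac{50}{3} = \left(-7\right) \left(-11\right) \frac{50}{3} = 77 \cdot \frac{50}{3} = \frac{3850}{3}$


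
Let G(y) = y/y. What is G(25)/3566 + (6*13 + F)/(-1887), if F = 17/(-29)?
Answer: -7950947/195142218 ≈ -0.040744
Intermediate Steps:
F = -17/29 (F = 17*(-1/29) = -17/29 ≈ -0.58621)
G(y) = 1
G(25)/3566 + (6*13 + F)/(-1887) = 1/3566 + (6*13 - 17/29)/(-1887) = 1*(1/3566) + (78 - 17/29)*(-1/1887) = 1/3566 + (2245/29)*(-1/1887) = 1/3566 - 2245/54723 = -7950947/195142218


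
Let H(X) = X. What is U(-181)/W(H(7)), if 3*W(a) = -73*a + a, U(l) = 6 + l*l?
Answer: -4681/24 ≈ -195.04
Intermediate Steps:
U(l) = 6 + l²
W(a) = -24*a (W(a) = (-73*a + a)/3 = (-72*a)/3 = -24*a)
U(-181)/W(H(7)) = (6 + (-181)²)/((-24*7)) = (6 + 32761)/(-168) = 32767*(-1/168) = -4681/24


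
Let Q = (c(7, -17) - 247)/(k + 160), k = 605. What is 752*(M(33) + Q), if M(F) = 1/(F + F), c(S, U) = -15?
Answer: -2071384/8415 ≈ -246.15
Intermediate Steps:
M(F) = 1/(2*F)
Q = -262/765 (Q = (-15 - 247)/(605 + 160) = -262/765 ≈ -0.34248)
752*(M(33) + Q) = 752*((½)/33 - 262/765) = 752*((½)*(1/33) - 262/765) = 752*(1/66 - 262/765) = 752*(-5509/16830) = -2071384/8415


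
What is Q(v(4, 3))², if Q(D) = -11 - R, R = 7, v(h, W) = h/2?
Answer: 324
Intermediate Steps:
v(h, W) = h/2 (v(h, W) = h*(½) = h/2)
Q(D) = -18 (Q(D) = -11 - 1*7 = -11 - 7 = -18)
Q(v(4, 3))² = (-18)² = 324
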